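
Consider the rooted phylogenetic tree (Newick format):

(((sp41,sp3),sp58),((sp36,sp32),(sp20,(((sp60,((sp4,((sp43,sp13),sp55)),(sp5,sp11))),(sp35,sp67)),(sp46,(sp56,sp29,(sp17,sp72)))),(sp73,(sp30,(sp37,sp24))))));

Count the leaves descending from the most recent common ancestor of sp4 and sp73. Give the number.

The MRCA of sp4 and sp73 is the node subtending (sp20,(((sp60,((sp4,((sp43,sp13),sp55)),(sp5,sp11))),(sp35,sp67)),(sp46,(sp56,sp29,(sp17,sp72)))),(sp73,(sp30,(sp37,sp24)))).
That clade contains 19 terminal taxa: sp11, sp13, sp17, sp20, sp24, sp29, sp30, sp35, sp37, sp4, sp43, sp46, sp5, sp55, sp56, sp60, sp67, sp72, sp73.

19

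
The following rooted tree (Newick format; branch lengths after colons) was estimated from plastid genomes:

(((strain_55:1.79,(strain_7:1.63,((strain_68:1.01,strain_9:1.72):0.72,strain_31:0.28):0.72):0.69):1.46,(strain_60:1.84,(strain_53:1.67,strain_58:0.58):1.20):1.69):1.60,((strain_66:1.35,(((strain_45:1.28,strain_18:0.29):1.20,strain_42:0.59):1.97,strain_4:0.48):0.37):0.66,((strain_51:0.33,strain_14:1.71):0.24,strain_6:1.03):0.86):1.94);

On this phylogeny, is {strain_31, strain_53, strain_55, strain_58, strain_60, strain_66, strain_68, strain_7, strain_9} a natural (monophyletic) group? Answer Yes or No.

The MRCA of the listed taxa is the root, so the smallest clade containing them is the whole tree.
That clade also contains strain_14, strain_18, strain_4, strain_42, strain_45, strain_51, strain_6, which are not in the proposed group, so the group is not monophyletic.

No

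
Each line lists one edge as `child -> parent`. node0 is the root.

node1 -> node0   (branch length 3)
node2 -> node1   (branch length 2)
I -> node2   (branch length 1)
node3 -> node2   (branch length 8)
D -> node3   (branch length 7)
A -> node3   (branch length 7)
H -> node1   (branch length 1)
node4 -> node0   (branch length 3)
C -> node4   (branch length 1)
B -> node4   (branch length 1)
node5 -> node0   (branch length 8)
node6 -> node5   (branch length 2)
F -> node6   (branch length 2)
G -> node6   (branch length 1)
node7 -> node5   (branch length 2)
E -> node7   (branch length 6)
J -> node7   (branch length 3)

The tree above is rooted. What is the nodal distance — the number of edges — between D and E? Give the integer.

7

The MRCA of D and E is the root of the tree.
From D up to that node: 4 branches. From E up to the same node: 3 branches. Total: 4 + 3 = 7.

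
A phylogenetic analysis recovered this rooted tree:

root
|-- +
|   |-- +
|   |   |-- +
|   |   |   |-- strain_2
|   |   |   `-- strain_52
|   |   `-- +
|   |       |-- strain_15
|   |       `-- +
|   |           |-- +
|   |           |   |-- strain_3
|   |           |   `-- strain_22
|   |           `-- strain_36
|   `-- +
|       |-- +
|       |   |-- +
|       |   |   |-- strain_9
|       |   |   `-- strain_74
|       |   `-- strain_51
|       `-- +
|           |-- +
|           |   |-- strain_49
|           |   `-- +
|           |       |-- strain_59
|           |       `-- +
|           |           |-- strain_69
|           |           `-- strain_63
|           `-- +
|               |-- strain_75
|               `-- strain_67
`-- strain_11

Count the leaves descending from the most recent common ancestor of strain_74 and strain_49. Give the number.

9

The MRCA of strain_74 and strain_49 is the node subtending (((strain_9,strain_74),strain_51),((strain_49,(strain_59,(strain_69,strain_63))),(strain_75,strain_67))).
That clade contains 9 terminal taxa: strain_49, strain_51, strain_59, strain_63, strain_67, strain_69, strain_74, strain_75, strain_9.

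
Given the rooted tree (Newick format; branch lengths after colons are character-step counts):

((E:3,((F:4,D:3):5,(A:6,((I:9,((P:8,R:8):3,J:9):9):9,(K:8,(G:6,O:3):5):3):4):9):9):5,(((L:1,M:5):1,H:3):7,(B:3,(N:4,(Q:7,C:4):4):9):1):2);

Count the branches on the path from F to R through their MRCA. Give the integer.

The MRCA of F and R is the node subtending ((F,D),(A,((I,((P,R),J)),(K,(G,O))))).
From F up to that node: 2 branches. From R up to the same node: 6 branches. Total: 2 + 6 = 8.

8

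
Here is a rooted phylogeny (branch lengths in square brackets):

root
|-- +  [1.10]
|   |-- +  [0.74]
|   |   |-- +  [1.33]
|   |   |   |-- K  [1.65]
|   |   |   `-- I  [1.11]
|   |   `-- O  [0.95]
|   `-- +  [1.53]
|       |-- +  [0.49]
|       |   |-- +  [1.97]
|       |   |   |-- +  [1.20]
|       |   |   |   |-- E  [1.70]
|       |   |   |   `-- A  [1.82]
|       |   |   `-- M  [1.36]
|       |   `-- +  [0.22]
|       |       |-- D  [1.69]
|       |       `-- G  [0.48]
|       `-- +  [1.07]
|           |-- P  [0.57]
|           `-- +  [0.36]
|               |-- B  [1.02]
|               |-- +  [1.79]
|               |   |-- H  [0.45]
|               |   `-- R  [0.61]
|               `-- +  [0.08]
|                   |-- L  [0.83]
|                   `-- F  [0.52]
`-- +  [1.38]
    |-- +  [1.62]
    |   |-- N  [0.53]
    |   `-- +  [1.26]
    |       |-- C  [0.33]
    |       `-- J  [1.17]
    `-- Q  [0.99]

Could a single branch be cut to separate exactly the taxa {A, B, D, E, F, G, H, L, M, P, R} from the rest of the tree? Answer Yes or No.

The most recent common ancestor of these taxa subtends ((((E,A),M),(D,G)),(P,(B,(H,R),(L,F)))).
That clade has exactly 11 tips — every listed taxon and nothing else — so the group is monophyletic.

Yes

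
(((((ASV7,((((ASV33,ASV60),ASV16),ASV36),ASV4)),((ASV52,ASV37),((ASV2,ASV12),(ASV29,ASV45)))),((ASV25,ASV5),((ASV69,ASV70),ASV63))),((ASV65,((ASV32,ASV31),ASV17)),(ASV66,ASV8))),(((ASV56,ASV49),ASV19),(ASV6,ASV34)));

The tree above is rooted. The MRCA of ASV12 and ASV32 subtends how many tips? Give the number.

The MRCA of ASV12 and ASV32 is the node subtending ((((ASV7,((((ASV33,ASV60),ASV16),ASV36),ASV4)),((ASV52,ASV37),((ASV2,ASV12),(ASV29,ASV45)))),((ASV25,ASV5),((ASV69,ASV70),ASV63))),((ASV65,((ASV32,ASV31),ASV17)),(ASV66,ASV8))).
That clade contains 23 terminal taxa: ASV12, ASV16, ASV17, ASV2, ASV25, ASV29, ASV31, ASV32, ASV33, ASV36, ASV37, ASV4, ASV45, ASV5, ASV52, ASV60, ASV63, ASV65, ASV66, ASV69, ASV7, ASV70, ASV8.

23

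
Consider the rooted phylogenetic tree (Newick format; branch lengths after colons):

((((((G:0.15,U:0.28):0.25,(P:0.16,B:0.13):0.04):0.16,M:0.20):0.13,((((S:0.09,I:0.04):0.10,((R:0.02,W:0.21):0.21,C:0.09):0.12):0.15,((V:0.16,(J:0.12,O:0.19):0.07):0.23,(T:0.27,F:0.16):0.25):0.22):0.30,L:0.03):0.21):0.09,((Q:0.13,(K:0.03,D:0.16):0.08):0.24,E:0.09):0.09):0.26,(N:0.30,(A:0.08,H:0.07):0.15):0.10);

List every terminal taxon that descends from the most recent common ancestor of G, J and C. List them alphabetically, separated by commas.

Tracing G: it sits inside (G,U).
Tracing J: it sits inside (J,O).
Tracing C: it sits inside ((R,W),C).
The smallest clade enclosing all 3 is ((((G,U),(P,B)),M),((((S,I),((R,W),C)),((V,(J,O)),(T,F))),L)); the answer is its 16 terminal taxa in alphabetical order.

B, C, F, G, I, J, L, M, O, P, R, S, T, U, V, W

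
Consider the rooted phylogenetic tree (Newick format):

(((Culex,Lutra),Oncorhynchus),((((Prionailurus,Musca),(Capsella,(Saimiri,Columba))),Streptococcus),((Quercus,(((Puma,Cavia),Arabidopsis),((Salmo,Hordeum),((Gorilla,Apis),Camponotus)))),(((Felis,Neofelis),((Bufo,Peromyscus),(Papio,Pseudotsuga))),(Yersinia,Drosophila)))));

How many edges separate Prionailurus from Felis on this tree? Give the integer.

9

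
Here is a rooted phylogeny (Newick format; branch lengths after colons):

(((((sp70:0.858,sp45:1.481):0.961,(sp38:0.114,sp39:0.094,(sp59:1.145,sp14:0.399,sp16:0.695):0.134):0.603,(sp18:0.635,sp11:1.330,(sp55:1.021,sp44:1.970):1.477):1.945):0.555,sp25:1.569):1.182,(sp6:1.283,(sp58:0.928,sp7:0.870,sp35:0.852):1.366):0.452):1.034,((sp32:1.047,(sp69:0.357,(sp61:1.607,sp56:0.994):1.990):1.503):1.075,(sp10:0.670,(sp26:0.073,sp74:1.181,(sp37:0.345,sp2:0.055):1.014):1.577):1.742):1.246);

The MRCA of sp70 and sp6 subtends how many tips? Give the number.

The MRCA of sp70 and sp6 is the node subtending ((((sp70,sp45),(sp38,sp39,(sp59,sp14,sp16)),(sp18,sp11,(sp55,sp44))),sp25),(sp6,(sp58,sp7,sp35))).
That clade contains 16 terminal taxa: sp11, sp14, sp16, sp18, sp25, sp35, sp38, sp39, sp44, sp45, sp55, sp58, sp59, sp6, sp7, sp70.

16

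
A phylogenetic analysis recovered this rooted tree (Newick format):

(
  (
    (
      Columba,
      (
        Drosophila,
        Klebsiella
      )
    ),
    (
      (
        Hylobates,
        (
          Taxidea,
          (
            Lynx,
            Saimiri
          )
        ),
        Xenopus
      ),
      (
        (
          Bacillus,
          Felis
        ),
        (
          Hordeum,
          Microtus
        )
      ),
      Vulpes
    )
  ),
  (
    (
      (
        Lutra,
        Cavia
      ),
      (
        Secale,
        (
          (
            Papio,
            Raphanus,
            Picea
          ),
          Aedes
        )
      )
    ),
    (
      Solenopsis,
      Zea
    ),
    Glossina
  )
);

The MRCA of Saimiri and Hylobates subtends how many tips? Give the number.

5

The MRCA of Saimiri and Hylobates is the node subtending (Hylobates,(Taxidea,(Lynx,Saimiri)),Xenopus).
That clade contains 5 terminal taxa: Hylobates, Lynx, Saimiri, Taxidea, Xenopus.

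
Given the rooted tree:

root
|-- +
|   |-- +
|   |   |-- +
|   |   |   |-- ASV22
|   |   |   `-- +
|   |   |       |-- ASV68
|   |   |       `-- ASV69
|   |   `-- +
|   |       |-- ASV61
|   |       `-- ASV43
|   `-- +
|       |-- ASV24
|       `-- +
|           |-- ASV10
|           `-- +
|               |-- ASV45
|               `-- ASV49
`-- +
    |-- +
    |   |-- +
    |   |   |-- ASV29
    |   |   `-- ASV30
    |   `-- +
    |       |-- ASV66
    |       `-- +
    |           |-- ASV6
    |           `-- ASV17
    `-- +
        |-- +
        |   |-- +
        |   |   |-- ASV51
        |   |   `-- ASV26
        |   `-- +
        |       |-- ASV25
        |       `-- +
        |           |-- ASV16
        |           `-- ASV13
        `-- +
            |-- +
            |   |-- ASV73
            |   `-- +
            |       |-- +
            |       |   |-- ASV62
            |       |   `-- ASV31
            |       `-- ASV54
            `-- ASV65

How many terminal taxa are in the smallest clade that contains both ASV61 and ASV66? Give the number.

24

The MRCA of ASV61 and ASV66 is the root, so the clade is the entire tree.
That clade contains 24 terminal taxa: ASV10, ASV13, ASV16, ASV17, ASV22, ASV24, ASV25, ASV26, ASV29, ASV30, ASV31, ASV43, ASV45, ASV49, ASV51, ASV54, ASV6, ASV61, ASV62, ASV65, ASV66, ASV68, ASV69, ASV73.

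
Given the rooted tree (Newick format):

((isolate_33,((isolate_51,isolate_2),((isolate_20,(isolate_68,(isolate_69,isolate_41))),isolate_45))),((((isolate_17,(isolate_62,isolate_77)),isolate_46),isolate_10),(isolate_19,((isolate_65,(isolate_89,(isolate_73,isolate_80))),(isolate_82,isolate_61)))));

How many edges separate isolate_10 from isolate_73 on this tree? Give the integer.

The MRCA of isolate_10 and isolate_73 is the node subtending ((((isolate_17,(isolate_62,isolate_77)),isolate_46),isolate_10),(isolate_19,((isolate_65,(isolate_89,(isolate_73,isolate_80))),(isolate_82,isolate_61)))).
From isolate_10 up to that node: 2 branches. From isolate_73 up to the same node: 6 branches. Total: 2 + 6 = 8.

8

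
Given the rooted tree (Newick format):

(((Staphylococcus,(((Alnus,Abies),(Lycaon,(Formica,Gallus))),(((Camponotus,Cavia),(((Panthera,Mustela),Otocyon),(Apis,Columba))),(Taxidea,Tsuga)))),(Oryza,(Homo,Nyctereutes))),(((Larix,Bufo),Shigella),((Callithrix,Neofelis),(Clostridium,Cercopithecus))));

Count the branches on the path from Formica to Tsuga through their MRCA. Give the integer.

7

The MRCA of Formica and Tsuga is the node subtending (((Alnus,Abies),(Lycaon,(Formica,Gallus))),(((Camponotus,Cavia),(((Panthera,Mustela),Otocyon),(Apis,Columba))),(Taxidea,Tsuga))).
From Formica up to that node: 4 branches. From Tsuga up to the same node: 3 branches. Total: 4 + 3 = 7.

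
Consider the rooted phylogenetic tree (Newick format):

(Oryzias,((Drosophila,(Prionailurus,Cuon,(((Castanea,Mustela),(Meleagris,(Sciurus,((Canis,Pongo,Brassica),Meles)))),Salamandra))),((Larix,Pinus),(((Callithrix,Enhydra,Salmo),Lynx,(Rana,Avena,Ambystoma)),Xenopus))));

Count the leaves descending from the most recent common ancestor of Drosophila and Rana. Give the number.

The MRCA of Drosophila and Rana is the node subtending ((Drosophila,(Prionailurus,Cuon,(((Castanea,Mustela),(Meleagris,(Sciurus,((Canis,Pongo,Brassica),Meles)))),Salamandra))),((Larix,Pinus),(((Callithrix,Enhydra,Salmo),Lynx,(Rana,Avena,Ambystoma)),Xenopus))).
That clade contains 22 terminal taxa: Ambystoma, Avena, Brassica, Callithrix, Canis, Castanea, Cuon, Drosophila, Enhydra, Larix, Lynx, Meleagris, Meles, Mustela, Pinus, Pongo, Prionailurus, Rana, Salamandra, Salmo, Sciurus, Xenopus.

22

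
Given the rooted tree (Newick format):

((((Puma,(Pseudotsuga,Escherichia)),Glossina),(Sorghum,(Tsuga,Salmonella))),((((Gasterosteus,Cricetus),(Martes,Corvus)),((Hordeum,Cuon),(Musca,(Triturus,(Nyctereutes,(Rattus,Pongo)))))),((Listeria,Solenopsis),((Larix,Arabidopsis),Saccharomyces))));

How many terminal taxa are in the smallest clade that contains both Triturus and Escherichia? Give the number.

The MRCA of Triturus and Escherichia is the root, so the clade is the entire tree.
That clade contains 23 terminal taxa: Arabidopsis, Corvus, Cricetus, Cuon, Escherichia, Gasterosteus, Glossina, Hordeum, Larix, Listeria, Martes, Musca, Nyctereutes, Pongo, Pseudotsuga, Puma, Rattus, Saccharomyces, Salmonella, Solenopsis, Sorghum, Triturus, Tsuga.

23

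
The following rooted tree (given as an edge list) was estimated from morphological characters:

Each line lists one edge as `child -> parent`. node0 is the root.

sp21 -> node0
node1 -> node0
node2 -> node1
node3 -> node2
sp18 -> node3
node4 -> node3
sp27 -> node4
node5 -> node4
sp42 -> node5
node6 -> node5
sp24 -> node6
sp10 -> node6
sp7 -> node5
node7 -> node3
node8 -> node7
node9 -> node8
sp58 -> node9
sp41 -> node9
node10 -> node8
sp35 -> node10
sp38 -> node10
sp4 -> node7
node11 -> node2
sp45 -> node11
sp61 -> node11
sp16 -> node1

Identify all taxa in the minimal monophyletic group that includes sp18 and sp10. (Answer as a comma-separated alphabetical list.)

sp10, sp18, sp24, sp27, sp35, sp38, sp4, sp41, sp42, sp58, sp7

Tracing sp18: it sits inside (sp18,(sp27,(sp42,(sp24,sp10),sp7)),(((sp58,sp41),(sp35,sp38)),sp4)).
Tracing sp10: it sits inside (sp24,sp10).
The smallest clade enclosing both is (sp18,(sp27,(sp42,(sp24,sp10),sp7)),(((sp58,sp41),(sp35,sp38)),sp4)); the answer is its 11 terminal taxa in alphabetical order.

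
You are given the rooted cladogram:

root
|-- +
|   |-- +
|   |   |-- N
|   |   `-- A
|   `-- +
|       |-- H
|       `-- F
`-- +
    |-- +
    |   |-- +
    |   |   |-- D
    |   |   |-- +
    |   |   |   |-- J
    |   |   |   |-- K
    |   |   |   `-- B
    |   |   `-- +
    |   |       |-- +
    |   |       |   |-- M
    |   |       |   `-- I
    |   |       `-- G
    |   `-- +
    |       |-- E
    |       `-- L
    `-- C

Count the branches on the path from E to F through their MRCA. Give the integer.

7

The MRCA of E and F is the root of the tree.
From E up to that node: 4 branches. From F up to the same node: 3 branches. Total: 4 + 3 = 7.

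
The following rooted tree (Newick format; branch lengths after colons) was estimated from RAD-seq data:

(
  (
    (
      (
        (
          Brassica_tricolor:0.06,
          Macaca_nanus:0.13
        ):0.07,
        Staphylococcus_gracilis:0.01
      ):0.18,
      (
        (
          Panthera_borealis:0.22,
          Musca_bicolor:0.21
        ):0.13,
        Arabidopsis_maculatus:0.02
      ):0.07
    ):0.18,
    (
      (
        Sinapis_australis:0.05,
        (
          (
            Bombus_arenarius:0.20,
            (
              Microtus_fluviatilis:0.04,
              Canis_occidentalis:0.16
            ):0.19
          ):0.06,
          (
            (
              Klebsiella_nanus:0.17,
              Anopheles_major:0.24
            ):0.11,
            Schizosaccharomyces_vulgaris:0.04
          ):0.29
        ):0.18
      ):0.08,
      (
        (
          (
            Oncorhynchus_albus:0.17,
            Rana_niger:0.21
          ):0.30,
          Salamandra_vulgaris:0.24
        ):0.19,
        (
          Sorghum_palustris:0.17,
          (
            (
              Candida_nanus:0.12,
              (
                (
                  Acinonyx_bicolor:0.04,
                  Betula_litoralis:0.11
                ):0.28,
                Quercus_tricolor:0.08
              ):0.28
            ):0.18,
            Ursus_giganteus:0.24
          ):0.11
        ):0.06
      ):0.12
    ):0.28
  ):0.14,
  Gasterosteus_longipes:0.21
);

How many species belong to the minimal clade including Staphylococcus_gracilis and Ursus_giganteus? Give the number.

22

The MRCA of Staphylococcus_gracilis and Ursus_giganteus is the node subtending ((((Brassica_tricolor,Macaca_nanus),Staphylococcus_gracilis),((Panthera_borealis,Musca_bicolor),Arabidopsis_maculatus)),((Sinapis_australis,((Bombus_arenarius,(Microtus_fluviatilis,Canis_occidentalis)),((Klebsiella_nanus,Anopheles_major),Schizosaccharomyces_vulgaris))),(((Oncorhynchus_albus,Rana_niger),Salamandra_vulgaris),(Sorghum_palustris,((Candida_nanus,((Acinonyx_bicolor,Betula_litoralis),Quercus_tricolor)),Ursus_giganteus))))).
That clade contains 22 terminal taxa: Acinonyx_bicolor, Anopheles_major, Arabidopsis_maculatus, Betula_litoralis, Bombus_arenarius, Brassica_tricolor, Candida_nanus, Canis_occidentalis, Klebsiella_nanus, Macaca_nanus, Microtus_fluviatilis, Musca_bicolor, Oncorhynchus_albus, Panthera_borealis, Quercus_tricolor, Rana_niger, Salamandra_vulgaris, Schizosaccharomyces_vulgaris, Sinapis_australis, Sorghum_palustris, Staphylococcus_gracilis, Ursus_giganteus.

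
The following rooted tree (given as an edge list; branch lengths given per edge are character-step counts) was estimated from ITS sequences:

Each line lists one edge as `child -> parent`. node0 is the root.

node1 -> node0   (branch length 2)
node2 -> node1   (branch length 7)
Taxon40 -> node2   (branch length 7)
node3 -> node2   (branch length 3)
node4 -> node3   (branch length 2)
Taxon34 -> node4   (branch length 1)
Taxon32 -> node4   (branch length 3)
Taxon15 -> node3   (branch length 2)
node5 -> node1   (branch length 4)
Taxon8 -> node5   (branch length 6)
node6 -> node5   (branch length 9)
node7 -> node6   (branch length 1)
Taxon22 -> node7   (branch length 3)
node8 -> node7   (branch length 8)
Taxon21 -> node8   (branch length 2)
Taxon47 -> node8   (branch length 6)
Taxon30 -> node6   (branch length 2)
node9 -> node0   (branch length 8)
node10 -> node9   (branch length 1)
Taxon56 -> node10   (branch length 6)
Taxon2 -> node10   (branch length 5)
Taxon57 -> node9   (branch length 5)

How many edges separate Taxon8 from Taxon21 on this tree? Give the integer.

5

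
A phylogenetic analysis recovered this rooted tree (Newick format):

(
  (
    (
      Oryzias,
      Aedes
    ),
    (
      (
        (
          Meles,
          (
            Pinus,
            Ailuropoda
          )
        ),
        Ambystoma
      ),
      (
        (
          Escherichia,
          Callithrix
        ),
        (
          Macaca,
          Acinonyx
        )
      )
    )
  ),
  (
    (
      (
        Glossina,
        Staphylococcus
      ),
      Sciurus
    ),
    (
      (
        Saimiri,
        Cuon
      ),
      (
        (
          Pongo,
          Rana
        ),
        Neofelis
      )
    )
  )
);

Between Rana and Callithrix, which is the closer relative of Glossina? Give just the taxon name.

Rana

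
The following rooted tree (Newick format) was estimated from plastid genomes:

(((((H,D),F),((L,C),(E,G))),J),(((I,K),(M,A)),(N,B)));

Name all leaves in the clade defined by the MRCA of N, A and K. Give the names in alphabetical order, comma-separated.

Tracing N: it sits inside (N,B).
Tracing A: it sits inside (M,A).
Tracing K: it sits inside (I,K).
The smallest clade enclosing all 3 is (((I,K),(M,A)),(N,B)); the answer is its 6 terminal taxa in alphabetical order.

A, B, I, K, M, N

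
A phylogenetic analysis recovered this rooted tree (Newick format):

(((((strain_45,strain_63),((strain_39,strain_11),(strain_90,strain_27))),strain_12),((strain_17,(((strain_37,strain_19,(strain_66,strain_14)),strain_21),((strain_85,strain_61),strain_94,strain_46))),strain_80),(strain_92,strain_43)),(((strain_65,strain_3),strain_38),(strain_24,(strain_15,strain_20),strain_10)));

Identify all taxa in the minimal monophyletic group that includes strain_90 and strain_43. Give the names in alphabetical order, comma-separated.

strain_11, strain_12, strain_14, strain_17, strain_19, strain_21, strain_27, strain_37, strain_39, strain_43, strain_45, strain_46, strain_61, strain_63, strain_66, strain_80, strain_85, strain_90, strain_92, strain_94

Tracing strain_90: it sits inside (strain_90,strain_27).
Tracing strain_43: it sits inside (strain_92,strain_43).
The smallest clade enclosing both is ((((strain_45,strain_63),((strain_39,strain_11),(strain_90,strain_27))),strain_12),((strain_17,(((strain_37,strain_19,(strain_66,strain_14)),strain_21),((strain_85,strain_61),strain_94,strain_46))),strain_80),(strain_92,strain_43)); the answer is its 20 terminal taxa in alphabetical order.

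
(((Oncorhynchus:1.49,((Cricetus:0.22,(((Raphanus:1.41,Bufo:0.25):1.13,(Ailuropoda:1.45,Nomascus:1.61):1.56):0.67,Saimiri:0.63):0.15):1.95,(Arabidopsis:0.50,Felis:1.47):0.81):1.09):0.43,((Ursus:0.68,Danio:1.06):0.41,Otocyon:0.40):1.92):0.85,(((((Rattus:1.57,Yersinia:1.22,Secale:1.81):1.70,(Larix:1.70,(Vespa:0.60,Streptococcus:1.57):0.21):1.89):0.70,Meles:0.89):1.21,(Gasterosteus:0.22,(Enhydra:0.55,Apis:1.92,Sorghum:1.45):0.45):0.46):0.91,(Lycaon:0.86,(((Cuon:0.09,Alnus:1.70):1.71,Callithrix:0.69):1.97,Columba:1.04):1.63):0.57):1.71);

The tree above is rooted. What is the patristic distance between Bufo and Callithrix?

The path runs Bufo → … → MRCA → … → Callithrix; the MRCA is the root of the tree.
Branch lengths along that path: 0.25 + 1.13 + 0.67 + 0.15 + 1.95 + 1.09 + 0.43 + 0.85 + 1.71 + 0.57 + 1.63 + 1.97 + 0.69 = 13.09.

13.09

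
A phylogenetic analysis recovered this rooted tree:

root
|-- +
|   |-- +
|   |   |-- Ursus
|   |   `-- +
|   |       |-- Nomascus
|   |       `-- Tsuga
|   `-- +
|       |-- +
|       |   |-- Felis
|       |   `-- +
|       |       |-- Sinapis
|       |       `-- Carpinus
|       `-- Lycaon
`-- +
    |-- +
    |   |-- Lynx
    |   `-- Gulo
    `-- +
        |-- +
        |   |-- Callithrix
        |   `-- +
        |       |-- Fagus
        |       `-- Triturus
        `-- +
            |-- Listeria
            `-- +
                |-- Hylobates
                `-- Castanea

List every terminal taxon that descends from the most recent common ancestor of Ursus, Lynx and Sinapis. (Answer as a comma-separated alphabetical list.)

Tracing Ursus: it sits inside (Ursus,(Nomascus,Tsuga)).
Tracing Lynx: it sits inside (Lynx,Gulo).
Tracing Sinapis: it sits inside (Sinapis,Carpinus).
The smallest clade enclosing all 3 is the whole tree (their MRCA is the root), so the answer is all 15 tips in alphabetical order.

Callithrix, Carpinus, Castanea, Fagus, Felis, Gulo, Hylobates, Listeria, Lycaon, Lynx, Nomascus, Sinapis, Triturus, Tsuga, Ursus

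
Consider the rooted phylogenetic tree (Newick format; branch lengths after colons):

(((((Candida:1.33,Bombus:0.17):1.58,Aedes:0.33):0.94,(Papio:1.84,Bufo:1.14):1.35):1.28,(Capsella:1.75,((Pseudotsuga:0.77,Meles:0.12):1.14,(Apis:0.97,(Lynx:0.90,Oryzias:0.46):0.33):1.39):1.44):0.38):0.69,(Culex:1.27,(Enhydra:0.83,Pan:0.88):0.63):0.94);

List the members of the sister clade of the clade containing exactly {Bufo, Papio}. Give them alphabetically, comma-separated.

The clade containing exactly {Bufo, Papio} attaches to the tree at the node subtending (((Candida,Bombus),Aedes),(Papio,Bufo)).
The other lineage descending from that same node — the sister group — is ((Candida,Bombus),Aedes); its 3 tips in alphabetical order are the answer.

Aedes, Bombus, Candida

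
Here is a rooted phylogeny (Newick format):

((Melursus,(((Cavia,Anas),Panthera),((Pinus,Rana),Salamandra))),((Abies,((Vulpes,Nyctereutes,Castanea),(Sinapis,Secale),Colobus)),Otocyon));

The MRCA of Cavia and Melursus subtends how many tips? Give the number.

The MRCA of Cavia and Melursus is the node subtending (Melursus,(((Cavia,Anas),Panthera),((Pinus,Rana),Salamandra))).
That clade contains 7 terminal taxa: Anas, Cavia, Melursus, Panthera, Pinus, Rana, Salamandra.

7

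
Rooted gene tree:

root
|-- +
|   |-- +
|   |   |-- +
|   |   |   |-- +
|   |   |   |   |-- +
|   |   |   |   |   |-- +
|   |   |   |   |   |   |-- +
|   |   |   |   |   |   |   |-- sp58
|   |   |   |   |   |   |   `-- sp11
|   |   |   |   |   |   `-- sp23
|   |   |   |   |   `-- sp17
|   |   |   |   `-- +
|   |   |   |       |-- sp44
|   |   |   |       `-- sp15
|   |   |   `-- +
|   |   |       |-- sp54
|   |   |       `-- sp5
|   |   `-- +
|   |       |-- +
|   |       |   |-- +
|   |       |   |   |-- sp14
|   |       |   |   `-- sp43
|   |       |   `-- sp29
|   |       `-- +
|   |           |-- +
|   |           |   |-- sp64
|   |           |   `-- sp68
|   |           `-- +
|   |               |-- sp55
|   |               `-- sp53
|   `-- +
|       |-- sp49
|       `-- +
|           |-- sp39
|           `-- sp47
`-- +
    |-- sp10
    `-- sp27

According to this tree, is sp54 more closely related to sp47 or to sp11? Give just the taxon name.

sp11

The MRCA of sp54 and sp11 subtends (((((sp58,sp11),sp23),sp17),(sp44,sp15)),(sp54,sp5)) (8 taxa).
The MRCA of sp54 and sp47 subtends (((((((sp58,sp11),sp23),sp17),(sp44,sp15)),(sp54,sp5)),(((sp14,sp43),sp29),((sp64,sp68),(sp55,sp53)))),(sp49,(sp39,sp47))) (18 taxa).
The first is nested inside the second, so sp54 shares a more recent common ancestor with sp11.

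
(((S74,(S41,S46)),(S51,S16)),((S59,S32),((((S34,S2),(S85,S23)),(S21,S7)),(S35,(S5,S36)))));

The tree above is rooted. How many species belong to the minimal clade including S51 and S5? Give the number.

16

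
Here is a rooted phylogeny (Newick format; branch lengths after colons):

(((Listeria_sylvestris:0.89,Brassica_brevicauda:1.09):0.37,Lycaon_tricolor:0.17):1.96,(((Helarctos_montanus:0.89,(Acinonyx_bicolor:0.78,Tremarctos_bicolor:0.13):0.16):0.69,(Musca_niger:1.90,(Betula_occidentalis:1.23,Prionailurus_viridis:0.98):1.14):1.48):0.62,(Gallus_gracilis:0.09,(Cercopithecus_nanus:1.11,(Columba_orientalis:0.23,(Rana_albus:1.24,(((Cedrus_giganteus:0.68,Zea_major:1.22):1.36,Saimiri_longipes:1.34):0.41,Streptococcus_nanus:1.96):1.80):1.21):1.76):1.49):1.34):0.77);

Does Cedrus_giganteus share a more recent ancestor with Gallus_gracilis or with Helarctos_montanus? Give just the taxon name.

Gallus_gracilis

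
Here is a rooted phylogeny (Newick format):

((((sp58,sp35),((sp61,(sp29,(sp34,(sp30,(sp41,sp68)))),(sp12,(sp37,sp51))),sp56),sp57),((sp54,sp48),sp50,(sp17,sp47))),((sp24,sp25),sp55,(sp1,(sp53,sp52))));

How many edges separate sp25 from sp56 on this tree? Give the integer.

7

The MRCA of sp25 and sp56 is the root of the tree.
From sp25 up to that node: 3 branches. From sp56 up to the same node: 4 branches. Total: 3 + 4 = 7.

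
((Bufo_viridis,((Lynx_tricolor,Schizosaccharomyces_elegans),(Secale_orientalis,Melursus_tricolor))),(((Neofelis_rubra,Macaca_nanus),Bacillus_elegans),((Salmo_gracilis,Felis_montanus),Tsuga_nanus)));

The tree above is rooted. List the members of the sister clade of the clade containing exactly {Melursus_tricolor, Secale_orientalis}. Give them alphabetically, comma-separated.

The clade containing exactly {Melursus_tricolor, Secale_orientalis} attaches to the tree at the node subtending ((Lynx_tricolor,Schizosaccharomyces_elegans),(Secale_orientalis,Melursus_tricolor)).
The other lineage descending from that same node — the sister group — is (Lynx_tricolor,Schizosaccharomyces_elegans); its 2 tips in alphabetical order are the answer.

Lynx_tricolor, Schizosaccharomyces_elegans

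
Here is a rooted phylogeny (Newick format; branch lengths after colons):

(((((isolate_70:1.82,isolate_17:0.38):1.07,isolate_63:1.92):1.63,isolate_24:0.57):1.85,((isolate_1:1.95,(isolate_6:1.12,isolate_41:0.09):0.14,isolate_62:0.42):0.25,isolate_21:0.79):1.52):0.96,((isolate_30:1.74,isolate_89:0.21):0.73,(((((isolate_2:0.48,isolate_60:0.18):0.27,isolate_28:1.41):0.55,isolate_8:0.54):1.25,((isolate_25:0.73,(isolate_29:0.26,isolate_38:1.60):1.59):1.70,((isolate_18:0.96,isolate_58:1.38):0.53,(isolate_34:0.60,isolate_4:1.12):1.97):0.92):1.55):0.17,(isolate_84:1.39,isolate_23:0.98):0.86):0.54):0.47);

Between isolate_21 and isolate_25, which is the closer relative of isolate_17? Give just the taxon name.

The MRCA of isolate_17 and isolate_21 subtends ((((isolate_70,isolate_17),isolate_63),isolate_24),((isolate_1,(isolate_6,isolate_41),isolate_62),isolate_21)) (9 taxa).
The MRCA of isolate_17 and isolate_25 is the root, subtending the entire tree (24 taxa).
The first is nested inside the second, so isolate_17 shares a more recent common ancestor with isolate_21.

isolate_21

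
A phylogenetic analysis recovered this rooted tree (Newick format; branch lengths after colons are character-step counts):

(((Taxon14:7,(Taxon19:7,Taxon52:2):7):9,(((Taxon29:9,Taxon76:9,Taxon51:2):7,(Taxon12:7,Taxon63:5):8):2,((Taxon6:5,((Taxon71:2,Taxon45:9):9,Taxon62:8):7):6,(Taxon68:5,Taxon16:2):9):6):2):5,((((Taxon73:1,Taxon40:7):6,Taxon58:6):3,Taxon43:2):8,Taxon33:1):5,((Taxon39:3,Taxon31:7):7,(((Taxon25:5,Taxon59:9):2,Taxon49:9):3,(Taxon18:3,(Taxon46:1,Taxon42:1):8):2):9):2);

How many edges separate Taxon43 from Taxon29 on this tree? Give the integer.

The MRCA of Taxon43 and Taxon29 is the root of the tree.
From Taxon43 up to that node: 3 branches. From Taxon29 up to the same node: 5 branches. Total: 3 + 5 = 8.

8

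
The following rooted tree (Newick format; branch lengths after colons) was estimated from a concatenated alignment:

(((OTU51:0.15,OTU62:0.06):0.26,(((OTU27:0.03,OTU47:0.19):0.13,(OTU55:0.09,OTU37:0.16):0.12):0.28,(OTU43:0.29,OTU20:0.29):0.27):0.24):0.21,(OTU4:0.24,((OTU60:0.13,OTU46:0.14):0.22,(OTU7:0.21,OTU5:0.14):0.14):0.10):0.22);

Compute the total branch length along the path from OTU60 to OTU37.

The path runs OTU60 → … → MRCA → … → OTU37; the MRCA is the root of the tree.
Branch lengths along that path: 0.13 + 0.22 + 0.10 + 0.22 + 0.21 + 0.24 + 0.28 + 0.12 + 0.16 = 1.68.

1.68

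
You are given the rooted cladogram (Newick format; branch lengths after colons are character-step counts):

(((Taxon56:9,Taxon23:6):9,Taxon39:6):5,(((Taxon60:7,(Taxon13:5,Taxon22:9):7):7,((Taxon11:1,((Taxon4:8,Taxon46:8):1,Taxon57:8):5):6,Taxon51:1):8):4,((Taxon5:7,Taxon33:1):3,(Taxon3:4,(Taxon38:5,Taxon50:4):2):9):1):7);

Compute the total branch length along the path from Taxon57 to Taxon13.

The path runs Taxon57 → … → MRCA → … → Taxon13; the MRCA is the node subtending ((Taxon60,(Taxon13,Taxon22)),((Taxon11,((Taxon4,Taxon46),Taxon57)),Taxon51)).
Branch lengths along that path: 8 + 5 + 6 + 8 + 7 + 7 + 5 = 46.

46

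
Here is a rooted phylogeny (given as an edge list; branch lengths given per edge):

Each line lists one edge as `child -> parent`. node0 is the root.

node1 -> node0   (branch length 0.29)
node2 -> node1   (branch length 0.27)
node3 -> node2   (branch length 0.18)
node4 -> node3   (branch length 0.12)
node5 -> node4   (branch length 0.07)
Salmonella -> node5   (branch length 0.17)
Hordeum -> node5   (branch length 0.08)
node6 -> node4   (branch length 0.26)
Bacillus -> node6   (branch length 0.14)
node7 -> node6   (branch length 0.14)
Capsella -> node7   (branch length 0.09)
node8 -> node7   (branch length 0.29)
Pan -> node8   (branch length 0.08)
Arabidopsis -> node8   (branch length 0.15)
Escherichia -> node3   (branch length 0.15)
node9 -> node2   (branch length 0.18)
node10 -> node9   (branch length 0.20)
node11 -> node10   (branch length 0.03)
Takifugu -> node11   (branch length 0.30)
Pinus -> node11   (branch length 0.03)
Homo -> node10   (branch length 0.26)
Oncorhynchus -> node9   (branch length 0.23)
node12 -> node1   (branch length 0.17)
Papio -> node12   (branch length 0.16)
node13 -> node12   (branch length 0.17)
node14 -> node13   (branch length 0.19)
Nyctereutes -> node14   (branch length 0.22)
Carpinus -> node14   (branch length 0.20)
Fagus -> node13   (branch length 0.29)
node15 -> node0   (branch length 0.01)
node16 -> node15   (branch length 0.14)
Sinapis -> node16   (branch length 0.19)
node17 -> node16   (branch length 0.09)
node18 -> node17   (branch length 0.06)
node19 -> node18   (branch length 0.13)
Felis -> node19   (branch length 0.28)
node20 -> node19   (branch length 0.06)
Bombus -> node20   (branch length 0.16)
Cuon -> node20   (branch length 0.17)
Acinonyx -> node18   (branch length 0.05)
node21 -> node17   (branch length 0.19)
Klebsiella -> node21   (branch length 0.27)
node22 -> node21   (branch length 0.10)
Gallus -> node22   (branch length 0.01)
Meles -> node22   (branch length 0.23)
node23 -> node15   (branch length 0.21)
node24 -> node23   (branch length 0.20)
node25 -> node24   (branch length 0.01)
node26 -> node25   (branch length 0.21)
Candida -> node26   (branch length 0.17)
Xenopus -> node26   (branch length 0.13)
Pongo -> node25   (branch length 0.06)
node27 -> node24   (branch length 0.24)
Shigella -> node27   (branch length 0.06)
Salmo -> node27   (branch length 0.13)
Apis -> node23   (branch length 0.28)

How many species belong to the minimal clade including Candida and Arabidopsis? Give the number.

29

The MRCA of Candida and Arabidopsis is the root, so the clade is the entire tree.
That clade contains 29 terminal taxa: Acinonyx, Apis, Arabidopsis, Bacillus, Bombus, Candida, Capsella, Carpinus, Cuon, Escherichia, Fagus, Felis, Gallus, Homo, Hordeum, Klebsiella, Meles, Nyctereutes, Oncorhynchus, Pan, Papio, Pinus, Pongo, Salmo, Salmonella, Shigella, Sinapis, Takifugu, Xenopus.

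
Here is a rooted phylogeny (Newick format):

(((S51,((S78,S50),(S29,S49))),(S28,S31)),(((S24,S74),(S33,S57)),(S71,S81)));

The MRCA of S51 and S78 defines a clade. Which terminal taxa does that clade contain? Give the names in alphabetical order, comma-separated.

Tracing S51: it sits inside (S51,((S78,S50),(S29,S49))).
Tracing S78: it sits inside (S78,S50).
The smallest clade enclosing both is (S51,((S78,S50),(S29,S49))); the answer is its 5 terminal taxa in alphabetical order.

S29, S49, S50, S51, S78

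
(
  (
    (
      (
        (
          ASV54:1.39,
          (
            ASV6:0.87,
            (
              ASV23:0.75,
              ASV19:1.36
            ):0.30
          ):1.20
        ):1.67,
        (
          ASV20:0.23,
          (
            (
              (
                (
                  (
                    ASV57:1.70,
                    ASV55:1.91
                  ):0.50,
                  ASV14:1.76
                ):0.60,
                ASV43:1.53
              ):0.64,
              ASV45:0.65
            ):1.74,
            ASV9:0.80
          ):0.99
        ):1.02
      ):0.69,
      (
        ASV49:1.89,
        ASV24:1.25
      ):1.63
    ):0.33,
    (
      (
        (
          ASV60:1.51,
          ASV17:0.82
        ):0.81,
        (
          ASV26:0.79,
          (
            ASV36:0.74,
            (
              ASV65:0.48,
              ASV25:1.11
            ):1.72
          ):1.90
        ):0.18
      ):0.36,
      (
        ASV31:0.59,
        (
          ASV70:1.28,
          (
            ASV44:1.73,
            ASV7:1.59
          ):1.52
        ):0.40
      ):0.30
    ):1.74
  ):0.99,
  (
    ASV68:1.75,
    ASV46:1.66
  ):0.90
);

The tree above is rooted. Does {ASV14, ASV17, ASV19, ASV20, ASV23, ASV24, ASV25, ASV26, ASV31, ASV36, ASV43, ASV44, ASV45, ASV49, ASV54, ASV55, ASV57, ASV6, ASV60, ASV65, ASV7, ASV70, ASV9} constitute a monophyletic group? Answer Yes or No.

Yes

The most recent common ancestor of these taxa subtends ((((ASV54,(ASV6,(ASV23,ASV19))),(ASV20,(((((ASV57,ASV55),ASV14),ASV43),ASV45),ASV9))),(ASV49,ASV24)),(((ASV60,ASV17),(ASV26,(ASV36,(ASV65,ASV25)))),(ASV31,(ASV70,(ASV44,ASV7))))).
That clade has exactly 23 tips — every listed taxon and nothing else — so the group is monophyletic.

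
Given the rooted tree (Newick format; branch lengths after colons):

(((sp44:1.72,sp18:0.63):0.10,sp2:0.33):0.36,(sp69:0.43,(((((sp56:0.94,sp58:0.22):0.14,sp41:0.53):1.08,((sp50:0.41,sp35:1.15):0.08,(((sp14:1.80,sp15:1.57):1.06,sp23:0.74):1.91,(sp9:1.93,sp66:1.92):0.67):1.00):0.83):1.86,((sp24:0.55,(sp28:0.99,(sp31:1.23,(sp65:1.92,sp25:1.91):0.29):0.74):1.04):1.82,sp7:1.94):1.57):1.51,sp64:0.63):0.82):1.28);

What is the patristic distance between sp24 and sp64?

The path runs sp24 → … → MRCA → … → sp64; the MRCA is the node subtending (((((sp56,sp58),sp41),((sp50,sp35),(((sp14,sp15),sp23),(sp9,sp66)))),((sp24,(sp28,(sp31,(sp65,sp25)))),sp7)),sp64).
Branch lengths along that path: 0.55 + 1.82 + 1.57 + 1.51 + 0.63 = 6.08.

6.08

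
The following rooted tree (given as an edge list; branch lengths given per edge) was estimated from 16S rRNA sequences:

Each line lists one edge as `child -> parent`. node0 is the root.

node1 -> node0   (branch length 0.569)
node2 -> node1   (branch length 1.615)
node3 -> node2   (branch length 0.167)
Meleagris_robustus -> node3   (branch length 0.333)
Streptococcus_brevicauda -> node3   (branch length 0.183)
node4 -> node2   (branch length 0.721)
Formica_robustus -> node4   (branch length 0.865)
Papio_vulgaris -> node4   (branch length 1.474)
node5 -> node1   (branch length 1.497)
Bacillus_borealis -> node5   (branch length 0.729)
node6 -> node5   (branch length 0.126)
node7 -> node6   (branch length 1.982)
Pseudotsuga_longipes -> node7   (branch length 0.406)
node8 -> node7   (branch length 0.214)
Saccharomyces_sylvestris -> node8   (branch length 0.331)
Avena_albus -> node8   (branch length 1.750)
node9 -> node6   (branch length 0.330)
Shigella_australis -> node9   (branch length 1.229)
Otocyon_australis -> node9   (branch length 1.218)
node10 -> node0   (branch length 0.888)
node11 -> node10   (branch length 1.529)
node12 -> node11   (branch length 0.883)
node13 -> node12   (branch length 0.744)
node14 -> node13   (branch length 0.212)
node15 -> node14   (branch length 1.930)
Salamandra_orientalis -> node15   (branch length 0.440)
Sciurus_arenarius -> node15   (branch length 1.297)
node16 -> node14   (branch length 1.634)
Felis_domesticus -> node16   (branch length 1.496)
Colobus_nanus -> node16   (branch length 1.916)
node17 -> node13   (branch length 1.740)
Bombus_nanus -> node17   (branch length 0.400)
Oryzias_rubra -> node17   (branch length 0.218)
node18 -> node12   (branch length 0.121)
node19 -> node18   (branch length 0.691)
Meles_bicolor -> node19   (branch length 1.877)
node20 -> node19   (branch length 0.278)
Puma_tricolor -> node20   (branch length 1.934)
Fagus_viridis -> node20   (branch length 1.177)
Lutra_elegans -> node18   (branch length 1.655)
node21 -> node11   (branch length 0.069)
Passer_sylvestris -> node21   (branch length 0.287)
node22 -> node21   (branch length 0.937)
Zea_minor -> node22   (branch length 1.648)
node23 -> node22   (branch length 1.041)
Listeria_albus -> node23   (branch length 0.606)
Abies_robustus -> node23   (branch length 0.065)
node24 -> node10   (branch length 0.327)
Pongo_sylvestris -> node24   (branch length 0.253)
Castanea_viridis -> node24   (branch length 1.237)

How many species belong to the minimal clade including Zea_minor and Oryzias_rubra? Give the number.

14

The MRCA of Zea_minor and Oryzias_rubra is the node subtending (((((Salamandra_orientalis,Sciurus_arenarius),(Felis_domesticus,Colobus_nanus)),(Bombus_nanus,Oryzias_rubra)),((Meles_bicolor,(Puma_tricolor,Fagus_viridis)),Lutra_elegans)),(Passer_sylvestris,(Zea_minor,(Listeria_albus,Abies_robustus)))).
That clade contains 14 terminal taxa: Abies_robustus, Bombus_nanus, Colobus_nanus, Fagus_viridis, Felis_domesticus, Listeria_albus, Lutra_elegans, Meles_bicolor, Oryzias_rubra, Passer_sylvestris, Puma_tricolor, Salamandra_orientalis, Sciurus_arenarius, Zea_minor.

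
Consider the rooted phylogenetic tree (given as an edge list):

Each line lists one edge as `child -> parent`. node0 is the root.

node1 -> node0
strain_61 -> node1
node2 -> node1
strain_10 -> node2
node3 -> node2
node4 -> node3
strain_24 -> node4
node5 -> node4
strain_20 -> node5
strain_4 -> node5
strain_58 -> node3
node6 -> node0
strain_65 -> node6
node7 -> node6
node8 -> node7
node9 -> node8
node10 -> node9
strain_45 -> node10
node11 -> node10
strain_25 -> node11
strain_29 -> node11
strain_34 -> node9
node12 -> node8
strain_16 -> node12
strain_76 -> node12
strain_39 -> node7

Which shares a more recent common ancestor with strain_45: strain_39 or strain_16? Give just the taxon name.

strain_16

The MRCA of strain_45 and strain_16 subtends (((strain_45,(strain_25,strain_29)),strain_34),(strain_16,strain_76)) (6 taxa).
The MRCA of strain_45 and strain_39 subtends ((((strain_45,(strain_25,strain_29)),strain_34),(strain_16,strain_76)),strain_39) (7 taxa).
The first is nested inside the second, so strain_45 shares a more recent common ancestor with strain_16.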